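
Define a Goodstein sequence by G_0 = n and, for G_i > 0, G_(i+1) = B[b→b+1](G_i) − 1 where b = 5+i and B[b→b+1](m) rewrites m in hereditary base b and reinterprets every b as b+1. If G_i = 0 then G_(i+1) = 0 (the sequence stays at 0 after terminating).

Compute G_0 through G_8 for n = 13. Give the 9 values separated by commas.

13, 14, 15, 16, 17, 17, 17, 17, 17

(0) 13|_5 = 2·5 + 3 ↦ 2·6 + 3|_6 = 15 ⇒ 14
(1) 14|_6 = 2·6 + 2 ↦ 2·7 + 2|_7 = 16 ⇒ 15
(2) 15|_7 = 2·7 + 1 ↦ 2·8 + 1|_8 = 17 ⇒ 16
(3) 16|_8 = 2·8 ↦ 2·9|_9 = 18 ⇒ 17
(4) 17|_9 = 9 + 8 ↦ 10 + 8|_10 = 18 ⇒ 17
(5) 17|_10 = 10 + 7 ↦ 11 + 7|_11 = 18 ⇒ 17
(6) 17|_11 = 11 + 6 ↦ 12 + 6|_12 = 18 ⇒ 17
(7) 17|_12 = 12 + 5 ↦ 13 + 5|_13 = 18 ⇒ 17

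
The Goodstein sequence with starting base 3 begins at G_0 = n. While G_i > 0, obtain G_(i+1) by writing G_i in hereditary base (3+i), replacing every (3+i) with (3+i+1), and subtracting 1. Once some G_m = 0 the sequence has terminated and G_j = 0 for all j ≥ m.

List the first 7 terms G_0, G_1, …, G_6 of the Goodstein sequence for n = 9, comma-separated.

i=0: 9 = 3^2 (b=3); 3→4: 4^2 = 16; 16−1 = 15
i=1: 15 = 3·4 + 3 (b=4); 4→5: 3·5 + 3 = 18; 18−1 = 17
i=2: 17 = 3·5 + 2 (b=5); 5→6: 3·6 + 2 = 20; 20−1 = 19
i=3: 19 = 3·6 + 1 (b=6); 6→7: 3·7 + 1 = 22; 22−1 = 21
i=4: 21 = 3·7 (b=7); 7→8: 3·8 = 24; 24−1 = 23
i=5: 23 = 2·8 + 7 (b=8); 8→9: 2·9 + 7 = 25; 25−1 = 24

9, 15, 17, 19, 21, 23, 24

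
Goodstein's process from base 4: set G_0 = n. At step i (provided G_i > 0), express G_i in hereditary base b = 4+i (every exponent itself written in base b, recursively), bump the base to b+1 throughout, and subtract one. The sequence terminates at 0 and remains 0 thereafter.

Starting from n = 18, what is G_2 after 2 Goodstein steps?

36

step 0: 18 = 4^2 + 2; sub 5 for 4: 5^2 + 2; = 27; G_1 = 27−1 = 26
step 1: 26 = 5^2 + 1; sub 6 for 5: 6^2 + 1; = 37; G_2 = 37−1 = 36
step 2: 36 = 6^2; sub 7 for 6: 7^2; = 49; G_3 = 49−1 = 48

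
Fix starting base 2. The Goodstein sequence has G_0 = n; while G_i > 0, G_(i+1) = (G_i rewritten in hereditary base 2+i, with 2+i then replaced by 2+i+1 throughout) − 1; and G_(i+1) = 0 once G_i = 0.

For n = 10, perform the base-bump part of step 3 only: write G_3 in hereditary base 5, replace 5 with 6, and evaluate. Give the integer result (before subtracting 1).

279936

G_0 = 10. HB_2(10) = 2^(2 + 1) + 2. Bump = 84. G_1 = 83.
G_1 = 83. HB_3(83) = 3^(3 + 1) + 2. Bump = 1026. G_2 = 1025.
G_2 = 1025. HB_4(1025) = 4^(4 + 1) + 1. Bump = 15626. G_3 = 15625.
G_3 = 15625. HB_5(15625) = 5^(5 + 1). Bump = 279936. G_4 = 279935.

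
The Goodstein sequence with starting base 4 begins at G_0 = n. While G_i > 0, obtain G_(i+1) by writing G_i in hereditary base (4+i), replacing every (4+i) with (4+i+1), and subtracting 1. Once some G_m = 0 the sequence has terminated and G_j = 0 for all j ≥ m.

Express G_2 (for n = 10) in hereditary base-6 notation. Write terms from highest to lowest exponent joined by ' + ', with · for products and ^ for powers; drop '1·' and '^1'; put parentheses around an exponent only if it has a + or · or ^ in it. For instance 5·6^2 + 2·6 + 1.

2·6

G_0=10  [base 4] 2·4 + 2  →[4↦5]→  2·5 + 2 = 12  −1 ⇒ G_1=11
G_1=11  [base 5] 2·5 + 1  →[5↦6]→  2·6 + 1 = 13  −1 ⇒ G_2=12
G_2=12  [base 6] 2·6  →[6↦7]→  2·7 = 14  −1 ⇒ G_3=13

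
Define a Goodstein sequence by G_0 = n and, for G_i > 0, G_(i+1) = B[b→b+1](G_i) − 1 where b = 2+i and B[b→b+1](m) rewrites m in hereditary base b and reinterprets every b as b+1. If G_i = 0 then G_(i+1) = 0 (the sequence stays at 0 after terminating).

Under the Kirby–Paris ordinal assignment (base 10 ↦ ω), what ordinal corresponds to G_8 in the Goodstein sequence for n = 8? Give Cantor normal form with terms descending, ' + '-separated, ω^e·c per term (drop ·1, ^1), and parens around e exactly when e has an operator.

base 2: 8 = 2^(2 + 1); at 3: 3^(3 + 1) = 81; next = 80
base 3: 80 = 2·3^3 + 2·3^2 + 2·3 + 2; at 4: 2·4^4 + 2·4^2 + 2·4 + 2 = 554; next = 553
base 4: 553 = 2·4^4 + 2·4^2 + 2·4 + 1; at 5: 2·5^5 + 2·5^2 + 2·5 + 1 = 6311; next = 6310
base 5: 6310 = 2·5^5 + 2·5^2 + 2·5; at 6: 2·6^6 + 2·6^2 + 2·6 = 93396; next = 93395
base 6: 93395 = 2·6^6 + 2·6^2 + 6 + 5; at 7: 2·7^7 + 2·7^2 + 7 + 5 = 1647196; next = 1647195
base 7: 1647195 = 2·7^7 + 2·7^2 + 7 + 4; at 8: 2·8^8 + 2·8^2 + 8 + 4 = 33554572; next = 33554571
base 8: 33554571 = 2·8^8 + 2·8^2 + 8 + 3; at 9: 2·9^9 + 2·9^2 + 9 + 3 = 774841152; next = 774841151
base 9: 774841151 = 2·9^9 + 2·9^2 + 9 + 2; at 10: 2·10^10 + 2·10^2 + 10 + 2 = 20000000212; next = 20000000211

ω^ω·2 + ω^2·2 + ω + 1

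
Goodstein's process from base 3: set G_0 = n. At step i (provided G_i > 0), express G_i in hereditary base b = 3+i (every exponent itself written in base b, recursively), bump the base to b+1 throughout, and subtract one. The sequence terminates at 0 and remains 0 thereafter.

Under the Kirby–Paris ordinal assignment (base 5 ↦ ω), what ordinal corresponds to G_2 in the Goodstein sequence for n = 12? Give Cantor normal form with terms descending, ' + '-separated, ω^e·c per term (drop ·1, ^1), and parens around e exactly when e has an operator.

base 3: 12 = 3^2 + 3; at 4: 4^2 + 4 = 20; next = 19
base 4: 19 = 4^2 + 3; at 5: 5^2 + 3 = 28; next = 27
base 5: 27 = 5^2 + 2; at 6: 6^2 + 2 = 38; next = 37

ω^2 + 2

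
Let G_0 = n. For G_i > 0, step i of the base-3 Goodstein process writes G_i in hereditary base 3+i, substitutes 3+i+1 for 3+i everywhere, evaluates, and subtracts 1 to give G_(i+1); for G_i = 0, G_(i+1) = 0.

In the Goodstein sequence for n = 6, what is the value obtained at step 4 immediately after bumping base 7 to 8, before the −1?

8

6 —HB3→ 2·3 —bump→ 2·4 = 8 —(−1)→ 7
7 —HB4→ 4 + 3 —bump→ 5 + 3 = 8 —(−1)→ 7
7 —HB5→ 5 + 2 —bump→ 6 + 2 = 8 —(−1)→ 7
7 —HB6→ 6 + 1 —bump→ 7 + 1 = 8 —(−1)→ 7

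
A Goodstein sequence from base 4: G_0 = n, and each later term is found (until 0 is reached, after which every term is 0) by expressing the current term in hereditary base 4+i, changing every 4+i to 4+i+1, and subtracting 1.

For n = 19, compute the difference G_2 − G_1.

i=0: 19 = 4^2 + 3 (b=4); 4→5: 5^2 + 3 = 28; 28−1 = 27
i=1: 27 = 5^2 + 2 (b=5); 5→6: 6^2 + 2 = 38; 38−1 = 37

10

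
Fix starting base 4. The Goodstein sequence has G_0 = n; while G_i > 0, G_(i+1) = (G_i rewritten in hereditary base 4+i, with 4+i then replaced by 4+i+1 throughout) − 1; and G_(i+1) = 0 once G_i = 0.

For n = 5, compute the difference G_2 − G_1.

i=0: 5 = 4 + 1 (b=4); 4→5: 5 + 1 = 6; 6−1 = 5
i=1: 5 = 5 (b=5); 5→6: 6 = 6; 6−1 = 5

0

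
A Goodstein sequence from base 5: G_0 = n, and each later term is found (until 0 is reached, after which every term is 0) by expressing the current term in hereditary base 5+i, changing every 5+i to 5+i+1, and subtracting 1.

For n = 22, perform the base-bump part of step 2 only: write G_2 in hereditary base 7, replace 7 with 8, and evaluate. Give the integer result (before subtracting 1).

base 5: 22 = 4·5 + 2; at 6: 4·6 + 2 = 26; next = 25
base 6: 25 = 4·6 + 1; at 7: 4·7 + 1 = 29; next = 28
base 7: 28 = 4·7; at 8: 4·8 = 32; next = 31

32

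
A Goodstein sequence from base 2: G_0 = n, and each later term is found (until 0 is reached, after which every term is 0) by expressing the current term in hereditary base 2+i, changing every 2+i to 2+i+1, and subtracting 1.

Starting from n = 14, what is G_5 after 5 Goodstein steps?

5862840

14 —HB2→ 2^(2 + 1) + 2^2 + 2 —bump→ 3^(3 + 1) + 3^3 + 3 = 111 —(−1)→ 110
110 —HB3→ 3^(3 + 1) + 3^3 + 2 —bump→ 4^(4 + 1) + 4^4 + 2 = 1282 —(−1)→ 1281
1281 —HB4→ 4^(4 + 1) + 4^4 + 1 —bump→ 5^(5 + 1) + 5^5 + 1 = 18751 —(−1)→ 18750
18750 —HB5→ 5^(5 + 1) + 5^5 —bump→ 6^(6 + 1) + 6^6 = 326592 —(−1)→ 326591
326591 —HB6→ 6^(6 + 1) + 5·6^5 + 5·6^4 + 5·6^3 + 5·6^2 + 5·6 + 5 —bump→ 7^(7 + 1) + 5·7^5 + 5·7^4 + 5·7^3 + 5·7^2 + 5·7 + 5 = 5862841 —(−1)→ 5862840
5862840 —HB7→ 7^(7 + 1) + 5·7^5 + 5·7^4 + 5·7^3 + 5·7^2 + 5·7 + 4 —bump→ 8^(8 + 1) + 5·8^5 + 5·8^4 + 5·8^3 + 5·8^2 + 5·8 + 4 = 134404972 —(−1)→ 134404971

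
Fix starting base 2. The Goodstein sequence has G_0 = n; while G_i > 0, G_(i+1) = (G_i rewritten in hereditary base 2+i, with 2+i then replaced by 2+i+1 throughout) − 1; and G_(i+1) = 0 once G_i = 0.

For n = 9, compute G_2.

base 2: 9 = 2^(2 + 1) + 1; at 3: 3^(3 + 1) + 1 = 82; next = 81
base 3: 81 = 3^(3 + 1); at 4: 4^(4 + 1) = 1024; next = 1023
base 4: 1023 = 3·4^4 + 3·4^3 + 3·4^2 + 3·4 + 3; at 5: 3·5^5 + 3·5^3 + 3·5^2 + 3·5 + 3 = 9843; next = 9842

1023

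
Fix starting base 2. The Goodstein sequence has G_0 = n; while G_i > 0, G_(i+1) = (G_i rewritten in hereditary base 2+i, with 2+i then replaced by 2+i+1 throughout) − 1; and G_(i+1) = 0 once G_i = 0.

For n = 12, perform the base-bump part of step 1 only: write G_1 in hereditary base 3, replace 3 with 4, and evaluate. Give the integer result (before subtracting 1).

step 0: 12 = 2^(2 + 1) + 2^2; sub 3 for 2: 3^(3 + 1) + 3^3; = 108; G_1 = 108−1 = 107
step 1: 107 = 3^(3 + 1) + 2·3^2 + 2·3 + 2; sub 4 for 3: 4^(4 + 1) + 2·4^2 + 2·4 + 2; = 1066; G_2 = 1066−1 = 1065

1066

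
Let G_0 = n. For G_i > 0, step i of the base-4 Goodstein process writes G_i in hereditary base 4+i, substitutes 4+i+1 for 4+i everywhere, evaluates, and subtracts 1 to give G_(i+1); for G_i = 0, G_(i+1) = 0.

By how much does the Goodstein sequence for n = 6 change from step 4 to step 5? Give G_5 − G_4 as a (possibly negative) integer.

-1

G_0 = 6. HB_4(6) = 4 + 2. Bump = 7. G_1 = 6.
G_1 = 6. HB_5(6) = 5 + 1. Bump = 7. G_2 = 6.
G_2 = 6. HB_6(6) = 6. Bump = 7. G_3 = 6.
G_3 = 6. HB_7(6) = 6. Bump = 6. G_4 = 5.
G_4 = 5. HB_8(5) = 5. Bump = 5. G_5 = 4.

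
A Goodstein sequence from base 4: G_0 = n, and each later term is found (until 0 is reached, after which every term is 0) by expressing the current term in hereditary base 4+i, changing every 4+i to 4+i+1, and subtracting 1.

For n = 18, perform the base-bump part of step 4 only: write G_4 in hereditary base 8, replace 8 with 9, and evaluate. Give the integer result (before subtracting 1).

G_0 = 18. HB_4(18) = 4^2 + 2. Bump = 27. G_1 = 26.
G_1 = 26. HB_5(26) = 5^2 + 1. Bump = 37. G_2 = 36.
G_2 = 36. HB_6(36) = 6^2. Bump = 49. G_3 = 48.
G_3 = 48. HB_7(48) = 6·7 + 6. Bump = 54. G_4 = 53.
G_4 = 53. HB_8(53) = 6·8 + 5. Bump = 59. G_5 = 58.

59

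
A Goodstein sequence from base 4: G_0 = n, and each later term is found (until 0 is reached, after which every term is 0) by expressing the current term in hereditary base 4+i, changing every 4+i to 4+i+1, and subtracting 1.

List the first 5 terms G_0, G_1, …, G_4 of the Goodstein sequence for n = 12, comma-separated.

(0) 12|_4 = 3·4 ↦ 3·5|_5 = 15 ⇒ 14
(1) 14|_5 = 2·5 + 4 ↦ 2·6 + 4|_6 = 16 ⇒ 15
(2) 15|_6 = 2·6 + 3 ↦ 2·7 + 3|_7 = 17 ⇒ 16
(3) 16|_7 = 2·7 + 2 ↦ 2·8 + 2|_8 = 18 ⇒ 17

12, 14, 15, 16, 17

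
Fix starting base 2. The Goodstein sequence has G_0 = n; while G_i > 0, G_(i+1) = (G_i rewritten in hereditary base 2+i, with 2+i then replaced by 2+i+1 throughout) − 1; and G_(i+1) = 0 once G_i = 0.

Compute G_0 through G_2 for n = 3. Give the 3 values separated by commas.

3, 3, 3

3 —HB2→ 2 + 1 —bump→ 3 + 1 = 4 —(−1)→ 3
3 —HB3→ 3 —bump→ 4 = 4 —(−1)→ 3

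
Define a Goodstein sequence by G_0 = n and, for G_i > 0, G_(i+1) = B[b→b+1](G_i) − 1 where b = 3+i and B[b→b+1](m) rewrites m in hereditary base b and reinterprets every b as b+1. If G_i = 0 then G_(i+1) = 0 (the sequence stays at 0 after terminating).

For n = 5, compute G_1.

5

G_0 = 5. HB_3(5) = 3 + 2. Bump = 6. G_1 = 5.
G_1 = 5. HB_4(5) = 4 + 1. Bump = 6. G_2 = 5.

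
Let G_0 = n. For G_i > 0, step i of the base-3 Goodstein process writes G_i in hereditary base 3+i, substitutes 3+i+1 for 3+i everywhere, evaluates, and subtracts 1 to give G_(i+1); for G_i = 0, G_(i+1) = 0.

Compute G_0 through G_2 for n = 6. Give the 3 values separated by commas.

[0] 6 ≡ 2·3 (base 3). Lift 4: 8. −1: 7.
[1] 7 ≡ 4 + 3 (base 4). Lift 5: 8. −1: 7.

6, 7, 7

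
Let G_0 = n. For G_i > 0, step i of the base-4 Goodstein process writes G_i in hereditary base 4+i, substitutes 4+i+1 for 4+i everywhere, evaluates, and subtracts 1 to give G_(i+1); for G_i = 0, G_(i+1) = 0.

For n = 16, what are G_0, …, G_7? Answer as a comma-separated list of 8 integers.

G_0 = 16. HB_4(16) = 4^2. Bump = 25. G_1 = 24.
G_1 = 24. HB_5(24) = 4·5 + 4. Bump = 28. G_2 = 27.
G_2 = 27. HB_6(27) = 4·6 + 3. Bump = 31. G_3 = 30.
G_3 = 30. HB_7(30) = 4·7 + 2. Bump = 34. G_4 = 33.
G_4 = 33. HB_8(33) = 4·8 + 1. Bump = 37. G_5 = 36.
G_5 = 36. HB_9(36) = 4·9. Bump = 40. G_6 = 39.
G_6 = 39. HB_10(39) = 3·10 + 9. Bump = 42. G_7 = 41.

16, 24, 27, 30, 33, 36, 39, 41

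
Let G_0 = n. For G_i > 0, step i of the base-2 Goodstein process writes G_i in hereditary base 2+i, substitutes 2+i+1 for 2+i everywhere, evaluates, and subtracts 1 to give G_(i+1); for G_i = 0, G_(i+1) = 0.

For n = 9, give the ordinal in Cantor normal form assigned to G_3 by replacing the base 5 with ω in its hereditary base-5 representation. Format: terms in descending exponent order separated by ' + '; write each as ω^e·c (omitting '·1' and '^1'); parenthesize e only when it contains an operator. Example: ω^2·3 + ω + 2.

ω^ω·3 + ω^3·3 + ω^2·3 + ω·3 + 2

G_0=9  [base 2] 2^(2 + 1) + 1  →[2↦3]→  3^(3 + 1) + 1 = 82  −1 ⇒ G_1=81
G_1=81  [base 3] 3^(3 + 1)  →[3↦4]→  4^(4 + 1) = 1024  −1 ⇒ G_2=1023
G_2=1023  [base 4] 3·4^4 + 3·4^3 + 3·4^2 + 3·4 + 3  →[4↦5]→  3·5^5 + 3·5^3 + 3·5^2 + 3·5 + 3 = 9843  −1 ⇒ G_3=9842
G_3=9842  [base 5] 3·5^5 + 3·5^3 + 3·5^2 + 3·5 + 2  →[5↦6]→  3·6^6 + 3·6^3 + 3·6^2 + 3·6 + 2 = 140744  −1 ⇒ G_4=140743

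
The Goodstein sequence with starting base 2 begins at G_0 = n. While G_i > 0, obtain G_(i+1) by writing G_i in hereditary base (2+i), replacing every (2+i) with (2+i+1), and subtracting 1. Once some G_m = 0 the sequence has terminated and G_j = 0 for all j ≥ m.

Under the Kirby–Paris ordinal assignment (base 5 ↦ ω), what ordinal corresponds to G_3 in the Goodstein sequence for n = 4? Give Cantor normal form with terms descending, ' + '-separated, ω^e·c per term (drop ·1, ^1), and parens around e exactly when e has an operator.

ω^2·2 + ω·2

G_0 = 4. HB_2(4) = 2^2. Bump = 27. G_1 = 26.
G_1 = 26. HB_3(26) = 2·3^2 + 2·3 + 2. Bump = 42. G_2 = 41.
G_2 = 41. HB_4(41) = 2·4^2 + 2·4 + 1. Bump = 61. G_3 = 60.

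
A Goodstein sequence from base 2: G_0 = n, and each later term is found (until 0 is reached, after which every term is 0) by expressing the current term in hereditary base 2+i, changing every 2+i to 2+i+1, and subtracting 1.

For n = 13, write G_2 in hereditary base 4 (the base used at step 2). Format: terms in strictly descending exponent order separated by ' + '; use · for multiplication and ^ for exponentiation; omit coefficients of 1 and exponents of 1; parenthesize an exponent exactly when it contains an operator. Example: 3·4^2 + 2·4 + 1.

(0) 13|_2 = 2^(2 + 1) + 2^2 + 1 ↦ 3^(3 + 1) + 3^3 + 1|_3 = 109 ⇒ 108
(1) 108|_3 = 3^(3 + 1) + 3^3 ↦ 4^(4 + 1) + 4^4|_4 = 1280 ⇒ 1279

4^(4 + 1) + 3·4^3 + 3·4^2 + 3·4 + 3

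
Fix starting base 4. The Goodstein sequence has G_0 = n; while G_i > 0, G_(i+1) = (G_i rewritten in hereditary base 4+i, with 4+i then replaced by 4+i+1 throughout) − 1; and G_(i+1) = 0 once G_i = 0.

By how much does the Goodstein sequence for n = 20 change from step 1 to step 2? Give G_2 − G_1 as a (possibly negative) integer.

10

G_0 = 20. HB_4(20) = 4^2 + 4. Bump = 30. G_1 = 29.
G_1 = 29. HB_5(29) = 5^2 + 4. Bump = 40. G_2 = 39.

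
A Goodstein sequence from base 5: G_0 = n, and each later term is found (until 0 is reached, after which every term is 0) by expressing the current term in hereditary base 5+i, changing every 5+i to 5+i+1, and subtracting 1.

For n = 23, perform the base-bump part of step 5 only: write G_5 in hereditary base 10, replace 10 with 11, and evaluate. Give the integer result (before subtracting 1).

base 5: 23 = 4·5 + 3; at 6: 4·6 + 3 = 27; next = 26
base 6: 26 = 4·6 + 2; at 7: 4·7 + 2 = 30; next = 29
base 7: 29 = 4·7 + 1; at 8: 4·8 + 1 = 33; next = 32
base 8: 32 = 4·8; at 9: 4·9 = 36; next = 35
base 9: 35 = 3·9 + 8; at 10: 3·10 + 8 = 38; next = 37
base 10: 37 = 3·10 + 7; at 11: 3·11 + 7 = 40; next = 39

40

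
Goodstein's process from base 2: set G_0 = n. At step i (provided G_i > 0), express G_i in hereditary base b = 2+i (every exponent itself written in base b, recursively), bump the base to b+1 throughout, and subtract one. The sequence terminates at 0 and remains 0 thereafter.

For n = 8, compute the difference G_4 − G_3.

87085

[0] 8 ≡ 2^(2 + 1) (base 2). Lift 3: 81. −1: 80.
[1] 80 ≡ 2·3^3 + 2·3^2 + 2·3 + 2 (base 3). Lift 4: 554. −1: 553.
[2] 553 ≡ 2·4^4 + 2·4^2 + 2·4 + 1 (base 4). Lift 5: 6311. −1: 6310.
[3] 6310 ≡ 2·5^5 + 2·5^2 + 2·5 (base 5). Lift 6: 93396. −1: 93395.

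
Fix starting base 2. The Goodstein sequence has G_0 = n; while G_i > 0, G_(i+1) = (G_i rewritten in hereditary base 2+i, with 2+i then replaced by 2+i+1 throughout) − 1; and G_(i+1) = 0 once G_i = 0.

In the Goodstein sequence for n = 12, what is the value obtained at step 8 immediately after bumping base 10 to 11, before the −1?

G_0=12  [base 2] 2^(2 + 1) + 2^2  →[2↦3]→  3^(3 + 1) + 3^3 = 108  −1 ⇒ G_1=107
G_1=107  [base 3] 3^(3 + 1) + 2·3^2 + 2·3 + 2  →[3↦4]→  4^(4 + 1) + 2·4^2 + 2·4 + 2 = 1066  −1 ⇒ G_2=1065
G_2=1065  [base 4] 4^(4 + 1) + 2·4^2 + 2·4 + 1  →[4↦5]→  5^(5 + 1) + 2·5^2 + 2·5 + 1 = 15686  −1 ⇒ G_3=15685
G_3=15685  [base 5] 5^(5 + 1) + 2·5^2 + 2·5  →[5↦6]→  6^(6 + 1) + 2·6^2 + 2·6 = 280020  −1 ⇒ G_4=280019
G_4=280019  [base 6] 6^(6 + 1) + 2·6^2 + 6 + 5  →[6↦7]→  7^(7 + 1) + 2·7^2 + 7 + 5 = 5764911  −1 ⇒ G_5=5764910
G_5=5764910  [base 7] 7^(7 + 1) + 2·7^2 + 7 + 4  →[7↦8]→  8^(8 + 1) + 2·8^2 + 8 + 4 = 134217868  −1 ⇒ G_6=134217867
G_6=134217867  [base 8] 8^(8 + 1) + 2·8^2 + 8 + 3  →[8↦9]→  9^(9 + 1) + 2·9^2 + 9 + 3 = 3486784575  −1 ⇒ G_7=3486784574
G_7=3486784574  [base 9] 9^(9 + 1) + 2·9^2 + 9 + 2  →[9↦10]→  10^(10 + 1) + 2·10^2 + 10 + 2 = 100000000212  −1 ⇒ G_8=100000000211

3138428376975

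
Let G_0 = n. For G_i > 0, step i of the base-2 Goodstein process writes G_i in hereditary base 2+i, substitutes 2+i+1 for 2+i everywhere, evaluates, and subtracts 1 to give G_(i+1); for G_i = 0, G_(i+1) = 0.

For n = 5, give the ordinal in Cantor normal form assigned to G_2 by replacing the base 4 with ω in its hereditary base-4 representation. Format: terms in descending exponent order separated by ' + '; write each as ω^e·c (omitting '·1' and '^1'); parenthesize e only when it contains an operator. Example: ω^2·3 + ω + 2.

ω^3·3 + ω^2·3 + ω·3 + 3

5 —HB2→ 2^2 + 1 —bump→ 3^3 + 1 = 28 —(−1)→ 27
27 —HB3→ 3^3 —bump→ 4^4 = 256 —(−1)→ 255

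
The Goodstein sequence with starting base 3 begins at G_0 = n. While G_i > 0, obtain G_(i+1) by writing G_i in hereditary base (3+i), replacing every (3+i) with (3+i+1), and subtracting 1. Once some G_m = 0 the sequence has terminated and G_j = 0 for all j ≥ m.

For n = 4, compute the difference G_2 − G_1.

0

i=0: 4 = 3 + 1 (b=3); 3→4: 4 + 1 = 5; 5−1 = 4
i=1: 4 = 4 (b=4); 4→5: 5 = 5; 5−1 = 4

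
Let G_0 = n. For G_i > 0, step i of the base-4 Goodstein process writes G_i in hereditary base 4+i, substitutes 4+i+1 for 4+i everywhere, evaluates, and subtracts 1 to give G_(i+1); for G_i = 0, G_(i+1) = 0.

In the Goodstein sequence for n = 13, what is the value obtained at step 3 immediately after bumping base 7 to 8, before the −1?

i=0: 13 = 3·4 + 1 (b=4); 4→5: 3·5 + 1 = 16; 16−1 = 15
i=1: 15 = 3·5 (b=5); 5→6: 3·6 = 18; 18−1 = 17
i=2: 17 = 2·6 + 5 (b=6); 6→7: 2·7 + 5 = 19; 19−1 = 18
i=3: 18 = 2·7 + 4 (b=7); 7→8: 2·8 + 4 = 20; 20−1 = 19

20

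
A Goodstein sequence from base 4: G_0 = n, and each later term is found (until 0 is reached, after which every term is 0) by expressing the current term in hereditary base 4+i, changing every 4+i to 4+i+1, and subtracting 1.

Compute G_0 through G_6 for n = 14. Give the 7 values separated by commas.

14, 16, 18, 20, 21, 22, 23

14 —HB4→ 3·4 + 2 —bump→ 3·5 + 2 = 17 —(−1)→ 16
16 —HB5→ 3·5 + 1 —bump→ 3·6 + 1 = 19 —(−1)→ 18
18 —HB6→ 3·6 —bump→ 3·7 = 21 —(−1)→ 20
20 —HB7→ 2·7 + 6 —bump→ 2·8 + 6 = 22 —(−1)→ 21
21 —HB8→ 2·8 + 5 —bump→ 2·9 + 5 = 23 —(−1)→ 22
22 —HB9→ 2·9 + 4 —bump→ 2·10 + 4 = 24 —(−1)→ 23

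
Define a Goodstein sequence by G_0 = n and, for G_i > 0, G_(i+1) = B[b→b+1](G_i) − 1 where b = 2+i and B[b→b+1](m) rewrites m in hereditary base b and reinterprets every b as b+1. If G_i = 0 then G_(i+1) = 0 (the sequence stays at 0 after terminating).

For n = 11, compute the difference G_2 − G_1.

943

11 —HB2→ 2^(2 + 1) + 2 + 1 —bump→ 3^(3 + 1) + 3 + 1 = 85 —(−1)→ 84
84 —HB3→ 3^(3 + 1) + 3 —bump→ 4^(4 + 1) + 4 = 1028 —(−1)→ 1027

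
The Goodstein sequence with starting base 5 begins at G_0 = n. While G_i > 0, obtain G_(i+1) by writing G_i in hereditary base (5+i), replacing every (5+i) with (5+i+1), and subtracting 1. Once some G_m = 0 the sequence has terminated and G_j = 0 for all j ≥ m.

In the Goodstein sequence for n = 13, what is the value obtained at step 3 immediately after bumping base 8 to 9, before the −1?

step 0: 13 = 2·5 + 3; sub 6 for 5: 2·6 + 3; = 15; G_1 = 15−1 = 14
step 1: 14 = 2·6 + 2; sub 7 for 6: 2·7 + 2; = 16; G_2 = 16−1 = 15
step 2: 15 = 2·7 + 1; sub 8 for 7: 2·8 + 1; = 17; G_3 = 17−1 = 16

18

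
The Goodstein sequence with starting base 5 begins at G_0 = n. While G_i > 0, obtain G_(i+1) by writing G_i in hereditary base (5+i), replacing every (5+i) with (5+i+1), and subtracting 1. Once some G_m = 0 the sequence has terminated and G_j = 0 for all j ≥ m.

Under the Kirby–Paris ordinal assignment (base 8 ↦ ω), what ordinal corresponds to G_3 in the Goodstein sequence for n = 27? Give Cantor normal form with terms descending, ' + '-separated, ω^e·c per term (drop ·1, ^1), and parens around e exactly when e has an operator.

ω·7 + 7

step 0: 27 = 5^2 + 2; sub 6 for 5: 6^2 + 2; = 38; G_1 = 38−1 = 37
step 1: 37 = 6^2 + 1; sub 7 for 6: 7^2 + 1; = 50; G_2 = 50−1 = 49
step 2: 49 = 7^2; sub 8 for 7: 8^2; = 64; G_3 = 64−1 = 63
step 3: 63 = 7·8 + 7; sub 9 for 8: 7·9 + 7; = 70; G_4 = 70−1 = 69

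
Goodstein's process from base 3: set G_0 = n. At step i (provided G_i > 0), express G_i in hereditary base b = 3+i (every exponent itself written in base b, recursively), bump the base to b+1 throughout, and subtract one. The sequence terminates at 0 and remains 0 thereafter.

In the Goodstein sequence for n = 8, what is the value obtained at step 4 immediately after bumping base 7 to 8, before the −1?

[0] 8 ≡ 2·3 + 2 (base 3). Lift 4: 10. −1: 9.
[1] 9 ≡ 2·4 + 1 (base 4). Lift 5: 11. −1: 10.
[2] 10 ≡ 2·5 (base 5). Lift 6: 12. −1: 11.
[3] 11 ≡ 6 + 5 (base 6). Lift 7: 12. −1: 11.

12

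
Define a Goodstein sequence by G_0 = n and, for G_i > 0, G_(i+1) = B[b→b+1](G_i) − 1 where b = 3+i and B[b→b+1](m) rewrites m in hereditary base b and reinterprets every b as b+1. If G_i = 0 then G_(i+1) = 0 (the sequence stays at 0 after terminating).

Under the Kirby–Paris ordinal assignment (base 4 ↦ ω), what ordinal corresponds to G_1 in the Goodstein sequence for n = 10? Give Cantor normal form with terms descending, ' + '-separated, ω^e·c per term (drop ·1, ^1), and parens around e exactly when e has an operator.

ω^2

10 —HB3→ 3^2 + 1 —bump→ 4^2 + 1 = 17 —(−1)→ 16
16 —HB4→ 4^2 —bump→ 5^2 = 25 —(−1)→ 24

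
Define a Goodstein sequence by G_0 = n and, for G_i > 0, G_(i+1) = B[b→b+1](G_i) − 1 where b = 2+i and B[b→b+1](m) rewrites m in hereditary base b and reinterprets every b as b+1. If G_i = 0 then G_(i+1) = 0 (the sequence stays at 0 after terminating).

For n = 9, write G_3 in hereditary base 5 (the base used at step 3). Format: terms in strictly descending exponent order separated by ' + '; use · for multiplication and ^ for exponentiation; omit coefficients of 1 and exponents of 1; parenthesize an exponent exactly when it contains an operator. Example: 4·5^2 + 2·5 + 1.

9 —HB2→ 2^(2 + 1) + 1 —bump→ 3^(3 + 1) + 1 = 82 —(−1)→ 81
81 —HB3→ 3^(3 + 1) —bump→ 4^(4 + 1) = 1024 —(−1)→ 1023
1023 —HB4→ 3·4^4 + 3·4^3 + 3·4^2 + 3·4 + 3 —bump→ 3·5^5 + 3·5^3 + 3·5^2 + 3·5 + 3 = 9843 —(−1)→ 9842
9842 —HB5→ 3·5^5 + 3·5^3 + 3·5^2 + 3·5 + 2 —bump→ 3·6^6 + 3·6^3 + 3·6^2 + 3·6 + 2 = 140744 —(−1)→ 140743

3·5^5 + 3·5^3 + 3·5^2 + 3·5 + 2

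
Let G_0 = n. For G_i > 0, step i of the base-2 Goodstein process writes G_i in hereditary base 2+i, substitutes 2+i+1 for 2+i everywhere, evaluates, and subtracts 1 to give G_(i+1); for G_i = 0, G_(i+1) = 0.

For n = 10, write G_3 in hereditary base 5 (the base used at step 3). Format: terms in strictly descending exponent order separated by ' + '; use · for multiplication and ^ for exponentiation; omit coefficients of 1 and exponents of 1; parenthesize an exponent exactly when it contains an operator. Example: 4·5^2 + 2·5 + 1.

5^(5 + 1)

i=0: 10 = 2^(2 + 1) + 2 (b=2); 2→3: 3^(3 + 1) + 3 = 84; 84−1 = 83
i=1: 83 = 3^(3 + 1) + 2 (b=3); 3→4: 4^(4 + 1) + 2 = 1026; 1026−1 = 1025
i=2: 1025 = 4^(4 + 1) + 1 (b=4); 4→5: 5^(5 + 1) + 1 = 15626; 15626−1 = 15625
i=3: 15625 = 5^(5 + 1) (b=5); 5→6: 6^(6 + 1) = 279936; 279936−1 = 279935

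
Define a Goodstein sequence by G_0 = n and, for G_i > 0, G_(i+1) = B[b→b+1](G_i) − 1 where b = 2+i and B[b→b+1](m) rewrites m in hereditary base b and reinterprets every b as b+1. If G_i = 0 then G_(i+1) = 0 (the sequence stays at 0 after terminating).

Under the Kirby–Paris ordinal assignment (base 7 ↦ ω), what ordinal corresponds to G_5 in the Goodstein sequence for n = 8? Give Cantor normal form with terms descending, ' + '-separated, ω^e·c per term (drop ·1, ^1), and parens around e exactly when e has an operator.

ω^ω·2 + ω^2·2 + ω + 4

[0] 8 ≡ 2^(2 + 1) (base 2). Lift 3: 81. −1: 80.
[1] 80 ≡ 2·3^3 + 2·3^2 + 2·3 + 2 (base 3). Lift 4: 554. −1: 553.
[2] 553 ≡ 2·4^4 + 2·4^2 + 2·4 + 1 (base 4). Lift 5: 6311. −1: 6310.
[3] 6310 ≡ 2·5^5 + 2·5^2 + 2·5 (base 5). Lift 6: 93396. −1: 93395.
[4] 93395 ≡ 2·6^6 + 2·6^2 + 6 + 5 (base 6). Lift 7: 1647196. −1: 1647195.
[5] 1647195 ≡ 2·7^7 + 2·7^2 + 7 + 4 (base 7). Lift 8: 33554572. −1: 33554571.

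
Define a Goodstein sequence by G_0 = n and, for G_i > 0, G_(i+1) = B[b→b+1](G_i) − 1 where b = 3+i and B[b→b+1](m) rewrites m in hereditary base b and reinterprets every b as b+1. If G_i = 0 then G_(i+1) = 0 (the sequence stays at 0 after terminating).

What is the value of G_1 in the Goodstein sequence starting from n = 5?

5 —HB3→ 3 + 2 —bump→ 4 + 2 = 6 —(−1)→ 5
5 —HB4→ 4 + 1 —bump→ 5 + 1 = 6 —(−1)→ 5

5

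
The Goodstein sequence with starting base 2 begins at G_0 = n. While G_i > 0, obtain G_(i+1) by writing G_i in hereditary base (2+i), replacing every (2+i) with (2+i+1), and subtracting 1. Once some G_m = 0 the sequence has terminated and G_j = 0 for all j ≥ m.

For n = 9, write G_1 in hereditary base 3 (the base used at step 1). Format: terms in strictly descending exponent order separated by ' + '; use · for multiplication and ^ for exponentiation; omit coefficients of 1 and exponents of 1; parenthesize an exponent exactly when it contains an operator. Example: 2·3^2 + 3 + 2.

base 2: 9 = 2^(2 + 1) + 1; at 3: 3^(3 + 1) + 1 = 82; next = 81
base 3: 81 = 3^(3 + 1); at 4: 4^(4 + 1) = 1024; next = 1023

3^(3 + 1)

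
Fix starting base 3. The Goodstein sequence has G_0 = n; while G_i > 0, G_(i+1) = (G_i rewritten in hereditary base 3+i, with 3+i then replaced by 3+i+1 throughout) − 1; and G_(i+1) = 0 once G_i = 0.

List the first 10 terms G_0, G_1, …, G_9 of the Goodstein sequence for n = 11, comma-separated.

11, 17, 25, 35, 39, 43, 47, 51, 55, 59

i=0: 11 = 3^2 + 2 (b=3); 3→4: 4^2 + 2 = 18; 18−1 = 17
i=1: 17 = 4^2 + 1 (b=4); 4→5: 5^2 + 1 = 26; 26−1 = 25
i=2: 25 = 5^2 (b=5); 5→6: 6^2 = 36; 36−1 = 35
i=3: 35 = 5·6 + 5 (b=6); 6→7: 5·7 + 5 = 40; 40−1 = 39
i=4: 39 = 5·7 + 4 (b=7); 7→8: 5·8 + 4 = 44; 44−1 = 43
i=5: 43 = 5·8 + 3 (b=8); 8→9: 5·9 + 3 = 48; 48−1 = 47
i=6: 47 = 5·9 + 2 (b=9); 9→10: 5·10 + 2 = 52; 52−1 = 51
i=7: 51 = 5·10 + 1 (b=10); 10→11: 5·11 + 1 = 56; 56−1 = 55
i=8: 55 = 5·11 (b=11); 11→12: 5·12 = 60; 60−1 = 59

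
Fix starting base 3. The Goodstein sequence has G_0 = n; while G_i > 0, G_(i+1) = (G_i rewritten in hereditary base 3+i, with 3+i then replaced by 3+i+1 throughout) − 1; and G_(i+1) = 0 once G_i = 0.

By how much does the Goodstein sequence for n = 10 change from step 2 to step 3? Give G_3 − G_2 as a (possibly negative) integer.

step 0: 10 = 3^2 + 1; sub 4 for 3: 4^2 + 1; = 17; G_1 = 17−1 = 16
step 1: 16 = 4^2; sub 5 for 4: 5^2; = 25; G_2 = 25−1 = 24
step 2: 24 = 4·5 + 4; sub 6 for 5: 4·6 + 4; = 28; G_3 = 28−1 = 27

3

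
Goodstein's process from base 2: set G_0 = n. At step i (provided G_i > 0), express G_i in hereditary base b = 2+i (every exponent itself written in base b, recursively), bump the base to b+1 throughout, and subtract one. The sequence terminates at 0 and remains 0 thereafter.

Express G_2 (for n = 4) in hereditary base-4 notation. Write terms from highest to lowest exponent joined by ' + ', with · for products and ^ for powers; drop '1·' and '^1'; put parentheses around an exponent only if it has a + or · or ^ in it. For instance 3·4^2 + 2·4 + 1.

(0) 4|_2 = 2^2 ↦ 3^3|_3 = 27 ⇒ 26
(1) 26|_3 = 2·3^2 + 2·3 + 2 ↦ 2·4^2 + 2·4 + 2|_4 = 42 ⇒ 41
(2) 41|_4 = 2·4^2 + 2·4 + 1 ↦ 2·5^2 + 2·5 + 1|_5 = 61 ⇒ 60

2·4^2 + 2·4 + 1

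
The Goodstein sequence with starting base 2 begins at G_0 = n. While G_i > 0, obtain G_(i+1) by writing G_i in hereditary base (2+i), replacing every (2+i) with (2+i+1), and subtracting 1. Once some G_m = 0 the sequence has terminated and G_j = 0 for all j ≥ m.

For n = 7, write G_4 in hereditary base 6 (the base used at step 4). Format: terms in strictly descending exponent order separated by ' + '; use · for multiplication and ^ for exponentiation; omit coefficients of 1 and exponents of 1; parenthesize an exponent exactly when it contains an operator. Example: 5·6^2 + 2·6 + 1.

7 —HB2→ 2^2 + 2 + 1 —bump→ 3^3 + 3 + 1 = 31 —(−1)→ 30
30 —HB3→ 3^3 + 3 —bump→ 4^4 + 4 = 260 —(−1)→ 259
259 —HB4→ 4^4 + 3 —bump→ 5^5 + 3 = 3128 —(−1)→ 3127
3127 —HB5→ 5^5 + 2 —bump→ 6^6 + 2 = 46658 —(−1)→ 46657
46657 —HB6→ 6^6 + 1 —bump→ 7^7 + 1 = 823544 —(−1)→ 823543

6^6 + 1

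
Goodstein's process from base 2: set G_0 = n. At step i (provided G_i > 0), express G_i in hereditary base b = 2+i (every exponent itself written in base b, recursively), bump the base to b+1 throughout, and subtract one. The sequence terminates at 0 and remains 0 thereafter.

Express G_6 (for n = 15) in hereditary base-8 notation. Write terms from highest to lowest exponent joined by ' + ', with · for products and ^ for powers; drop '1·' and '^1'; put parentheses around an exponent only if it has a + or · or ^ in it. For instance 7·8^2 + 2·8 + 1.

G_0=15  [base 2] 2^(2 + 1) + 2^2 + 2 + 1  →[2↦3]→  3^(3 + 1) + 3^3 + 3 + 1 = 112  −1 ⇒ G_1=111
G_1=111  [base 3] 3^(3 + 1) + 3^3 + 3  →[3↦4]→  4^(4 + 1) + 4^4 + 4 = 1284  −1 ⇒ G_2=1283
G_2=1283  [base 4] 4^(4 + 1) + 4^4 + 3  →[4↦5]→  5^(5 + 1) + 5^5 + 3 = 18753  −1 ⇒ G_3=18752
G_3=18752  [base 5] 5^(5 + 1) + 5^5 + 2  →[5↦6]→  6^(6 + 1) + 6^6 + 2 = 326594  −1 ⇒ G_4=326593
G_4=326593  [base 6] 6^(6 + 1) + 6^6 + 1  →[6↦7]→  7^(7 + 1) + 7^7 + 1 = 6588345  −1 ⇒ G_5=6588344
G_5=6588344  [base 7] 7^(7 + 1) + 7^7  →[7↦8]→  8^(8 + 1) + 8^8 = 150994944  −1 ⇒ G_6=150994943
G_6=150994943  [base 8] 8^(8 + 1) + 7·8^7 + 7·8^6 + 7·8^5 + 7·8^4 + 7·8^3 + 7·8^2 + 7·8 + 7  →[8↦9]→  9^(9 + 1) + 7·9^7 + 7·9^6 + 7·9^5 + 7·9^4 + 7·9^3 + 7·9^2 + 7·9 + 7 = 3524450281  −1 ⇒ G_7=3524450280

8^(8 + 1) + 7·8^7 + 7·8^6 + 7·8^5 + 7·8^4 + 7·8^3 + 7·8^2 + 7·8 + 7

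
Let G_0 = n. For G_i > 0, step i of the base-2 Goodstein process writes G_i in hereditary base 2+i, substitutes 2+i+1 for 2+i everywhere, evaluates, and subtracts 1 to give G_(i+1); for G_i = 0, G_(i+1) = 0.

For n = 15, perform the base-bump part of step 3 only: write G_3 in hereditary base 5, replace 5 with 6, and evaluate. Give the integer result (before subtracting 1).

326594

G_0 = 15. HB_2(15) = 2^(2 + 1) + 2^2 + 2 + 1. Bump = 112. G_1 = 111.
G_1 = 111. HB_3(111) = 3^(3 + 1) + 3^3 + 3. Bump = 1284. G_2 = 1283.
G_2 = 1283. HB_4(1283) = 4^(4 + 1) + 4^4 + 3. Bump = 18753. G_3 = 18752.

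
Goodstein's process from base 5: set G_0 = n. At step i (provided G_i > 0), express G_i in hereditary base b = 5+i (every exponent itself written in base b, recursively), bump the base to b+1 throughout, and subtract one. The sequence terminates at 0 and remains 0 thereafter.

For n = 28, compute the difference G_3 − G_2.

14

G_0=28  [base 5] 5^2 + 3  →[5↦6]→  6^2 + 3 = 39  −1 ⇒ G_1=38
G_1=38  [base 6] 6^2 + 2  →[6↦7]→  7^2 + 2 = 51  −1 ⇒ G_2=50
G_2=50  [base 7] 7^2 + 1  →[7↦8]→  8^2 + 1 = 65  −1 ⇒ G_3=64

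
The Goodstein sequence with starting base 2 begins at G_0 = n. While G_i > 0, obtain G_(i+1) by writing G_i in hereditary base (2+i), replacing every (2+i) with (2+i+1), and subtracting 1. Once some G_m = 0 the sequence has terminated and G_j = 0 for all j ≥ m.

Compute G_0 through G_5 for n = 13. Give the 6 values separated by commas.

step 0: 13 = 2^(2 + 1) + 2^2 + 1; sub 3 for 2: 3^(3 + 1) + 3^3 + 1; = 109; G_1 = 109−1 = 108
step 1: 108 = 3^(3 + 1) + 3^3; sub 4 for 3: 4^(4 + 1) + 4^4; = 1280; G_2 = 1280−1 = 1279
step 2: 1279 = 4^(4 + 1) + 3·4^3 + 3·4^2 + 3·4 + 3; sub 5 for 4: 5^(5 + 1) + 3·5^3 + 3·5^2 + 3·5 + 3; = 16093; G_3 = 16093−1 = 16092
step 3: 16092 = 5^(5 + 1) + 3·5^3 + 3·5^2 + 3·5 + 2; sub 6 for 5: 6^(6 + 1) + 3·6^3 + 3·6^2 + 3·6 + 2; = 280712; G_4 = 280712−1 = 280711
step 4: 280711 = 6^(6 + 1) + 3·6^3 + 3·6^2 + 3·6 + 1; sub 7 for 6: 7^(7 + 1) + 3·7^3 + 3·7^2 + 3·7 + 1; = 5765999; G_5 = 5765999−1 = 5765998

13, 108, 1279, 16092, 280711, 5765998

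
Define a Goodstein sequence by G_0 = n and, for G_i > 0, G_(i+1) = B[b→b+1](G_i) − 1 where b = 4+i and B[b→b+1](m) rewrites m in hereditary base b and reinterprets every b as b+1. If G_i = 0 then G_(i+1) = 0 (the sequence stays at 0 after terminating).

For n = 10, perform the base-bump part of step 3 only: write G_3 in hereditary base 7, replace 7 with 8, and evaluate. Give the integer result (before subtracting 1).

(0) 10|_4 = 2·4 + 2 ↦ 2·5 + 2|_5 = 12 ⇒ 11
(1) 11|_5 = 2·5 + 1 ↦ 2·6 + 1|_6 = 13 ⇒ 12
(2) 12|_6 = 2·6 ↦ 2·7|_7 = 14 ⇒ 13
(3) 13|_7 = 7 + 6 ↦ 8 + 6|_8 = 14 ⇒ 13

14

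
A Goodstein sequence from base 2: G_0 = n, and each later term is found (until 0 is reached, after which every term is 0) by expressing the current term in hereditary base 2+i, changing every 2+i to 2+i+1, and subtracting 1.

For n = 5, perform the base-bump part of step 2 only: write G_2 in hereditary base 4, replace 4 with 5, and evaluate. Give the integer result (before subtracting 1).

5 —HB2→ 2^2 + 1 —bump→ 3^3 + 1 = 28 —(−1)→ 27
27 —HB3→ 3^3 —bump→ 4^4 = 256 —(−1)→ 255
255 —HB4→ 3·4^3 + 3·4^2 + 3·4 + 3 —bump→ 3·5^3 + 3·5^2 + 3·5 + 3 = 468 —(−1)→ 467

468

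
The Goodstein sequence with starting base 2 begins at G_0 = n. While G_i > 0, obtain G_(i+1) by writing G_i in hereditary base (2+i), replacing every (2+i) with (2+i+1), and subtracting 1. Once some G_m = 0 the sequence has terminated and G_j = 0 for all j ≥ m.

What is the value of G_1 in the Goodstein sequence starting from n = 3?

3

G_0=3  [base 2] 2 + 1  →[2↦3]→  3 + 1 = 4  −1 ⇒ G_1=3
G_1=3  [base 3] 3  →[3↦4]→  4 = 4  −1 ⇒ G_2=3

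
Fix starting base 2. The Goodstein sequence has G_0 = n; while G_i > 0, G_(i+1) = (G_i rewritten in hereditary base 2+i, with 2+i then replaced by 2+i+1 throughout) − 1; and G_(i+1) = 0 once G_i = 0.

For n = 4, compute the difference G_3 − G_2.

base 2: 4 = 2^2; at 3: 3^3 = 27; next = 26
base 3: 26 = 2·3^2 + 2·3 + 2; at 4: 2·4^2 + 2·4 + 2 = 42; next = 41
base 4: 41 = 2·4^2 + 2·4 + 1; at 5: 2·5^2 + 2·5 + 1 = 61; next = 60

19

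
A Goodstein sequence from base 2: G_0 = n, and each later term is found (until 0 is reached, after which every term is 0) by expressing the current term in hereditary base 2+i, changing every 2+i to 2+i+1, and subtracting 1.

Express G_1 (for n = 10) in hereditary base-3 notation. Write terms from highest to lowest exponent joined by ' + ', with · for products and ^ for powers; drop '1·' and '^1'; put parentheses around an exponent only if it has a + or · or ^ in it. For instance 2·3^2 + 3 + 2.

3^(3 + 1) + 2

10 —HB2→ 2^(2 + 1) + 2 —bump→ 3^(3 + 1) + 3 = 84 —(−1)→ 83
83 —HB3→ 3^(3 + 1) + 2 —bump→ 4^(4 + 1) + 2 = 1026 —(−1)→ 1025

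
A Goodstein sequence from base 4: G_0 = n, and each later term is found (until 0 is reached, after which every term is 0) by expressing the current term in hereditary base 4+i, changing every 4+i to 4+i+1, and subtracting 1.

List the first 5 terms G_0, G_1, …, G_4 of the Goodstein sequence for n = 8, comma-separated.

8, 9, 9, 9, 9

(0) 8|_4 = 2·4 ↦ 2·5|_5 = 10 ⇒ 9
(1) 9|_5 = 5 + 4 ↦ 6 + 4|_6 = 10 ⇒ 9
(2) 9|_6 = 6 + 3 ↦ 7 + 3|_7 = 10 ⇒ 9
(3) 9|_7 = 7 + 2 ↦ 8 + 2|_8 = 10 ⇒ 9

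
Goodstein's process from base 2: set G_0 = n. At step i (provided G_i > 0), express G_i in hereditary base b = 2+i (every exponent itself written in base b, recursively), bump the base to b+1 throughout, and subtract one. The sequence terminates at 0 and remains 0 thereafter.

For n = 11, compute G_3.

15627

[0] 11 ≡ 2^(2 + 1) + 2 + 1 (base 2). Lift 3: 85. −1: 84.
[1] 84 ≡ 3^(3 + 1) + 3 (base 3). Lift 4: 1028. −1: 1027.
[2] 1027 ≡ 4^(4 + 1) + 3 (base 4). Lift 5: 15628. −1: 15627.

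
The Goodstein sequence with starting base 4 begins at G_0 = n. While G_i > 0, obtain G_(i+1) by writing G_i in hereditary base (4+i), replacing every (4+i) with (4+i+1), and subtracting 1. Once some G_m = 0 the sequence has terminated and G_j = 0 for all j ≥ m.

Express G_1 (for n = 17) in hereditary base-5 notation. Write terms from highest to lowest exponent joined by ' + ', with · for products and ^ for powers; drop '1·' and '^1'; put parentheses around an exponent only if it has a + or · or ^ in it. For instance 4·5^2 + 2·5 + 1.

i=0: 17 = 4^2 + 1 (b=4); 4→5: 5^2 + 1 = 26; 26−1 = 25
i=1: 25 = 5^2 (b=5); 5→6: 6^2 = 36; 36−1 = 35

5^2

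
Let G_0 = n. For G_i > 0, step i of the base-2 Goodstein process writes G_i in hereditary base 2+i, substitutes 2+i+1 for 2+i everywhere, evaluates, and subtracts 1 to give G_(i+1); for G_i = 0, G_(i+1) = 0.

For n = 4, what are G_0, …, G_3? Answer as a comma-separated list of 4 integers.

base 2: 4 = 2^2; at 3: 3^3 = 27; next = 26
base 3: 26 = 2·3^2 + 2·3 + 2; at 4: 2·4^2 + 2·4 + 2 = 42; next = 41
base 4: 41 = 2·4^2 + 2·4 + 1; at 5: 2·5^2 + 2·5 + 1 = 61; next = 60

4, 26, 41, 60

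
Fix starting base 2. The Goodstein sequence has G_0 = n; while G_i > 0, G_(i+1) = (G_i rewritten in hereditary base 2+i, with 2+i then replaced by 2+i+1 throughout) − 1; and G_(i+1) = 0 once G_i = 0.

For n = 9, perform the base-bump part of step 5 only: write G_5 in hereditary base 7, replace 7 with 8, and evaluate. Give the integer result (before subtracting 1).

9 —HB2→ 2^(2 + 1) + 1 —bump→ 3^(3 + 1) + 1 = 82 —(−1)→ 81
81 —HB3→ 3^(3 + 1) —bump→ 4^(4 + 1) = 1024 —(−1)→ 1023
1023 —HB4→ 3·4^4 + 3·4^3 + 3·4^2 + 3·4 + 3 —bump→ 3·5^5 + 3·5^3 + 3·5^2 + 3·5 + 3 = 9843 —(−1)→ 9842
9842 —HB5→ 3·5^5 + 3·5^3 + 3·5^2 + 3·5 + 2 —bump→ 3·6^6 + 3·6^3 + 3·6^2 + 3·6 + 2 = 140744 —(−1)→ 140743
140743 —HB6→ 3·6^6 + 3·6^3 + 3·6^2 + 3·6 + 1 —bump→ 3·7^7 + 3·7^3 + 3·7^2 + 3·7 + 1 = 2471827 —(−1)→ 2471826

50333400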